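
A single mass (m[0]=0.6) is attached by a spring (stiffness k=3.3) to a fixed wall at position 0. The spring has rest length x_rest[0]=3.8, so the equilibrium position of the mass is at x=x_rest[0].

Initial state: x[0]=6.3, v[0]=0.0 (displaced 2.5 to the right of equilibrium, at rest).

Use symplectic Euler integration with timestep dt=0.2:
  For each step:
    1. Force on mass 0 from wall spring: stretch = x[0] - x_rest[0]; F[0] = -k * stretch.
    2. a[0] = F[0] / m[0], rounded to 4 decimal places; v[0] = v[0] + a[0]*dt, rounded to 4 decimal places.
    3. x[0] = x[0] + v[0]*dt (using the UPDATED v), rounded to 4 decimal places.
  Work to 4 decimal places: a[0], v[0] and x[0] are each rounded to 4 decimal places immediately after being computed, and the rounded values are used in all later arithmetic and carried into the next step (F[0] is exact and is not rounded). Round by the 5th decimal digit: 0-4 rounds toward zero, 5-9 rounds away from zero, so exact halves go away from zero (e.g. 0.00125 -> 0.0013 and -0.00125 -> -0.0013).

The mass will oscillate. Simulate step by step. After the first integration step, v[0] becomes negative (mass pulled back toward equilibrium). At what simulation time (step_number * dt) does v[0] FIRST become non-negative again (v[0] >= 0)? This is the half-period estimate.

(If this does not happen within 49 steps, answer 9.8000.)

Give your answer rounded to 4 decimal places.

Step 0: x=[6.3000] v=[0.0000]
Step 1: x=[5.7500] v=[-2.7500]
Step 2: x=[4.7710] v=[-4.8950]
Step 3: x=[3.5784] v=[-5.9631]
Step 4: x=[2.4345] v=[-5.7193]
Step 5: x=[1.5911] v=[-4.2172]
Step 6: x=[1.2336] v=[-1.7874]
Step 7: x=[1.4407] v=[1.0356]
First v>=0 after going negative at step 7, time=1.4000

Answer: 1.4000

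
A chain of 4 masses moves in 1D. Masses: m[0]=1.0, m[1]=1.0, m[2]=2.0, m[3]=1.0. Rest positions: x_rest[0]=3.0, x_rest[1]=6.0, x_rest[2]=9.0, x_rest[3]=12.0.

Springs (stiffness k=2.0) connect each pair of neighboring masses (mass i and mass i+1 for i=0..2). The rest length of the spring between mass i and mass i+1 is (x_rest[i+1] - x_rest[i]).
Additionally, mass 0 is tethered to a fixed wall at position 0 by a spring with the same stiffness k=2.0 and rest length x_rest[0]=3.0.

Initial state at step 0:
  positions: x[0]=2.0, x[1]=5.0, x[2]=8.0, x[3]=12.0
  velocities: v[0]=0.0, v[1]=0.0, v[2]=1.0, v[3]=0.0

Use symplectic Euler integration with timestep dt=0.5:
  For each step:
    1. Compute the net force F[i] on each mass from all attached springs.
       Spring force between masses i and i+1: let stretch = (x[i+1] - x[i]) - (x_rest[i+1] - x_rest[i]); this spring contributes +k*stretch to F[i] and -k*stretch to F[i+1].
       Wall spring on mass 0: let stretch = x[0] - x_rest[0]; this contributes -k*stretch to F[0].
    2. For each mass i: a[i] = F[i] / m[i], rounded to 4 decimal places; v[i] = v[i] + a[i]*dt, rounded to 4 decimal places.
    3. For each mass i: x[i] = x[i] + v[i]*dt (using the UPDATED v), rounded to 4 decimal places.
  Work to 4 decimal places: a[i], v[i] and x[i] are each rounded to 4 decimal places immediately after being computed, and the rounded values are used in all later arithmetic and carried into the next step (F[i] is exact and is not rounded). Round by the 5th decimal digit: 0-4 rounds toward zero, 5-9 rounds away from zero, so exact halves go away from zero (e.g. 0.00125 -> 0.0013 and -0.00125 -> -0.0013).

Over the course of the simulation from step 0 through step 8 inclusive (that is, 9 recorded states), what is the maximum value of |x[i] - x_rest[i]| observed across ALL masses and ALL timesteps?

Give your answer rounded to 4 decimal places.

Answer: 1.8620

Derivation:
Step 0: x=[2.0000 5.0000 8.0000 12.0000] v=[0.0000 0.0000 1.0000 0.0000]
Step 1: x=[2.5000 5.0000 8.7500 11.5000] v=[1.0000 0.0000 1.5000 -1.0000]
Step 2: x=[3.0000 5.6250 9.2500 11.1250] v=[1.0000 1.2500 1.0000 -0.7500]
Step 3: x=[3.3125 6.7500 9.3125 11.3125] v=[0.6250 2.2500 0.1250 0.3750]
Step 4: x=[3.6875 7.4375 9.2344 12.0000] v=[0.7500 1.3750 -0.1563 1.3750]
Step 5: x=[4.0938 7.1485 9.3985 12.8047] v=[0.8125 -0.5781 0.3281 1.6094]
Step 6: x=[3.9805 6.4571 9.8516 13.4063] v=[-0.2266 -1.3828 0.9062 1.2032]
Step 7: x=[3.1153 6.2247 10.3448 13.7306] v=[-1.7305 -0.4649 0.9863 0.6485]
Step 8: x=[2.2471 6.4976 10.6544 13.8620] v=[-1.7364 0.5458 0.6192 0.2627]
Max displacement = 1.8620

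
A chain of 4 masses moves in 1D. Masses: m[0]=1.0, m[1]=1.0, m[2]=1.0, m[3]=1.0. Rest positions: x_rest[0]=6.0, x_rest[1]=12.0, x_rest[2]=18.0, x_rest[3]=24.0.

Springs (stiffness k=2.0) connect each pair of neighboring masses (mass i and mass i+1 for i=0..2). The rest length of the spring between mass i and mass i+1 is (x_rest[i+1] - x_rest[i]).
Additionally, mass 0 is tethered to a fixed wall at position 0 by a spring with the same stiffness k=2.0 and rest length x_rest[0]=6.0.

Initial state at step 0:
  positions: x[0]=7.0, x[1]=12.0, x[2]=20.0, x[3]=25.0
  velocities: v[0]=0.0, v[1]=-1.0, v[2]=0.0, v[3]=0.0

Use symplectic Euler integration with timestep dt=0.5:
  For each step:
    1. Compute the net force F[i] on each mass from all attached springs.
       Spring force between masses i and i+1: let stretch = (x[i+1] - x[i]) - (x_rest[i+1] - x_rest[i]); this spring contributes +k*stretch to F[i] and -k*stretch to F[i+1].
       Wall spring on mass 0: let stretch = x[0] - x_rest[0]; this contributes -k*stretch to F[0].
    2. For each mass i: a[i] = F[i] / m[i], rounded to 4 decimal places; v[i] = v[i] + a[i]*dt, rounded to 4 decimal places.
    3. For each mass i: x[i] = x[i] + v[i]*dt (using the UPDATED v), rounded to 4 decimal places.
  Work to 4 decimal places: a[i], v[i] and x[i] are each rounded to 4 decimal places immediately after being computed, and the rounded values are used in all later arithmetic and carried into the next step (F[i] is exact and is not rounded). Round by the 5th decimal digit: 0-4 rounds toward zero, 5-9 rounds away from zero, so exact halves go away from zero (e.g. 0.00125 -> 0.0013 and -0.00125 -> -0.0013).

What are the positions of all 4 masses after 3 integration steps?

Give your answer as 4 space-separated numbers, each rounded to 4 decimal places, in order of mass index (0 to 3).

Step 0: x=[7.0000 12.0000 20.0000 25.0000] v=[0.0000 -1.0000 0.0000 0.0000]
Step 1: x=[6.0000 13.0000 18.5000 25.5000] v=[-2.0000 2.0000 -3.0000 1.0000]
Step 2: x=[5.5000 13.2500 17.7500 25.5000] v=[-1.0000 0.5000 -1.5000 0.0000]
Step 3: x=[6.1250 11.8750 18.6250 24.6250] v=[1.2500 -2.7500 1.7500 -1.7500]

Answer: 6.1250 11.8750 18.6250 24.6250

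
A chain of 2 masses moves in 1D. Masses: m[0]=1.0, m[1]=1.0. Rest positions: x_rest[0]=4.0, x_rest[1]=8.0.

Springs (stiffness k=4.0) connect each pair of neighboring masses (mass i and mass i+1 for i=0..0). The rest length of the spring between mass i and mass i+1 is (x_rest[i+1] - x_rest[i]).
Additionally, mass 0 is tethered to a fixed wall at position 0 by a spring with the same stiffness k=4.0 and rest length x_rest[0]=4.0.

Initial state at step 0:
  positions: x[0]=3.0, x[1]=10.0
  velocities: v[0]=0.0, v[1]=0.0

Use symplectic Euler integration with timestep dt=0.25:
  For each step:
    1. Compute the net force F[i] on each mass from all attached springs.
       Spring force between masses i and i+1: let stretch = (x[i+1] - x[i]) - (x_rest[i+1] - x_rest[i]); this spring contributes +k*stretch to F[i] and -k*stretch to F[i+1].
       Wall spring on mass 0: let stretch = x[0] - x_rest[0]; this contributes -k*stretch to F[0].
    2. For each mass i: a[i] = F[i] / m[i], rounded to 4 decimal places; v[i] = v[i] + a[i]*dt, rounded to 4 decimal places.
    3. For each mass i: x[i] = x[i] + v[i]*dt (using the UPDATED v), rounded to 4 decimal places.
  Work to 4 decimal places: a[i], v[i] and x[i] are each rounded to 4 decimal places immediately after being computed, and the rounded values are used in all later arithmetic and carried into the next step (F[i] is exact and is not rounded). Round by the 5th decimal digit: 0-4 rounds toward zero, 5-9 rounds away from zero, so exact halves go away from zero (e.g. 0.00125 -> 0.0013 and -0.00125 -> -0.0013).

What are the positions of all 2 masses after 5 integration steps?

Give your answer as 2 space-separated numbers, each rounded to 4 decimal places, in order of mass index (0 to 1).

Step 0: x=[3.0000 10.0000] v=[0.0000 0.0000]
Step 1: x=[4.0000 9.2500] v=[4.0000 -3.0000]
Step 2: x=[5.3125 8.1875] v=[5.2500 -4.2500]
Step 3: x=[6.0156 7.4063] v=[2.8125 -3.1250]
Step 4: x=[5.5625 7.2774] v=[-1.8124 -0.5157]
Step 5: x=[4.1475 7.7198] v=[-5.6600 1.7694]

Answer: 4.1475 7.7198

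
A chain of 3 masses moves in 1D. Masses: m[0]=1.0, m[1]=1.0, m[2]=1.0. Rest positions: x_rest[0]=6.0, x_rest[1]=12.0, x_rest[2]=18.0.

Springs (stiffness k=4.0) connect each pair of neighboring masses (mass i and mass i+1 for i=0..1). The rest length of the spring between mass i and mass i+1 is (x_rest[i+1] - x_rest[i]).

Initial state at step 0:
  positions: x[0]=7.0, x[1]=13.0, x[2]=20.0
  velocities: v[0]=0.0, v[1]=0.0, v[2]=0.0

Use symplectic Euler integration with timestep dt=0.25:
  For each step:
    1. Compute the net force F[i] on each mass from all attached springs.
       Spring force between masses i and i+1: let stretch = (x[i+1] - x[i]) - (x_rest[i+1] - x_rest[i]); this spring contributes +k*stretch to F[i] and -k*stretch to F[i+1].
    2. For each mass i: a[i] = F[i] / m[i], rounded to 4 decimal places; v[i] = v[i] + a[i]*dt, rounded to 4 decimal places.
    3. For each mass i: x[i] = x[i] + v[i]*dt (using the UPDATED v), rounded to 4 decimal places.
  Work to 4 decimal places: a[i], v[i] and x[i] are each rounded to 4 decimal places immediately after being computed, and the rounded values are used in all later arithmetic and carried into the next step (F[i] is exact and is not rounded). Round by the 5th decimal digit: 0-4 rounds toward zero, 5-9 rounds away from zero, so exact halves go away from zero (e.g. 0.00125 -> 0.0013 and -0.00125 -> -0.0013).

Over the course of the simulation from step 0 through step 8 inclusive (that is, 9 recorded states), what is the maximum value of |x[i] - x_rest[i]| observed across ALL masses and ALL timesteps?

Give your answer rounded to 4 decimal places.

Step 0: x=[7.0000 13.0000 20.0000] v=[0.0000 0.0000 0.0000]
Step 1: x=[7.0000 13.2500 19.7500] v=[0.0000 1.0000 -1.0000]
Step 2: x=[7.0625 13.5625 19.3750] v=[0.2500 1.2500 -1.5000]
Step 3: x=[7.2500 13.7031 19.0469] v=[0.7500 0.5625 -1.3125]
Step 4: x=[7.5508 13.5664 18.8828] v=[1.2031 -0.5468 -0.6563]
Step 5: x=[7.8555 13.2549 18.8896] v=[1.2187 -1.2460 0.0273]
Step 6: x=[8.0100 13.0022 18.9878] v=[0.6181 -1.0107 0.3926]
Step 7: x=[7.9126 12.9979 19.0896] v=[-0.3897 -0.0173 0.4070]
Step 8: x=[7.5865 13.2452 19.1684] v=[-1.3044 0.9891 0.3153]
Max displacement = 2.0100

Answer: 2.0100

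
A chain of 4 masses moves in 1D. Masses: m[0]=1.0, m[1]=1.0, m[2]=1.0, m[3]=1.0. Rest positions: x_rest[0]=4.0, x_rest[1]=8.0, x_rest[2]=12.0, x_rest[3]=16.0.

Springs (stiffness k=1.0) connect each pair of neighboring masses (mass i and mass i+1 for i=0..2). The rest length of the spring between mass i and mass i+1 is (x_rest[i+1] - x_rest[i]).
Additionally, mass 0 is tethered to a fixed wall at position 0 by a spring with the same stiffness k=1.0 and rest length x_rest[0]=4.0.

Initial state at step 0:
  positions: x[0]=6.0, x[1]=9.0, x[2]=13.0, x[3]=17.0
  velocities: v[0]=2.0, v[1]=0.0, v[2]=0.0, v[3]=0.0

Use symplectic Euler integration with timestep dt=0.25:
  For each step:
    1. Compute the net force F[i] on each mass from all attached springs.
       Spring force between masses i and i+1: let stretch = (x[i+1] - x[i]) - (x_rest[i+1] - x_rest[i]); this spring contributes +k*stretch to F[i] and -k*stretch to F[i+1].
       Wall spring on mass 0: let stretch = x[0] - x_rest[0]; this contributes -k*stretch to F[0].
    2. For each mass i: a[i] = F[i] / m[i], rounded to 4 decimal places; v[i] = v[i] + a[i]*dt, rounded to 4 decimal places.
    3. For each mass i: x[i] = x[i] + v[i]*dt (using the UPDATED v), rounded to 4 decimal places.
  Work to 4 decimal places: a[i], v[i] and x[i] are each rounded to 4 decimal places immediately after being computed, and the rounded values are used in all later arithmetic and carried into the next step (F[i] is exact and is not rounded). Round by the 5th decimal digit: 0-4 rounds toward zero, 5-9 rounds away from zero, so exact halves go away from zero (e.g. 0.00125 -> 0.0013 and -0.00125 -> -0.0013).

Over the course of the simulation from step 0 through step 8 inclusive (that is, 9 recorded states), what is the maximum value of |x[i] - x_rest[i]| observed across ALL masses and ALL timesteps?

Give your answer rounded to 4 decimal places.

Step 0: x=[6.0000 9.0000 13.0000 17.0000] v=[2.0000 0.0000 0.0000 0.0000]
Step 1: x=[6.3125 9.0625 13.0000 17.0000] v=[1.2500 0.2500 0.0000 0.0000]
Step 2: x=[6.4024 9.1992 13.0039 17.0000] v=[0.3594 0.5469 0.0156 0.0000]
Step 3: x=[6.2669 9.3989 13.0198 17.0003] v=[-0.5420 0.7989 0.0635 0.0010]
Step 4: x=[5.9355 9.6292 13.0582 17.0018] v=[-1.3257 0.9211 0.1534 0.0059]
Step 5: x=[5.4640 9.8429 13.1287 17.0068] v=[-1.8862 0.8549 0.2821 0.0200]
Step 6: x=[4.9246 9.9883 13.2363 17.0194] v=[-2.1575 0.5816 0.4302 0.0505]
Step 7: x=[4.3939 10.0202 13.3773 17.0456] v=[-2.1227 0.1277 0.5640 0.1047]
Step 8: x=[3.9403 9.9103 13.5378 17.0925] v=[-1.8146 -0.4396 0.6418 0.1876]
Max displacement = 2.4024

Answer: 2.4024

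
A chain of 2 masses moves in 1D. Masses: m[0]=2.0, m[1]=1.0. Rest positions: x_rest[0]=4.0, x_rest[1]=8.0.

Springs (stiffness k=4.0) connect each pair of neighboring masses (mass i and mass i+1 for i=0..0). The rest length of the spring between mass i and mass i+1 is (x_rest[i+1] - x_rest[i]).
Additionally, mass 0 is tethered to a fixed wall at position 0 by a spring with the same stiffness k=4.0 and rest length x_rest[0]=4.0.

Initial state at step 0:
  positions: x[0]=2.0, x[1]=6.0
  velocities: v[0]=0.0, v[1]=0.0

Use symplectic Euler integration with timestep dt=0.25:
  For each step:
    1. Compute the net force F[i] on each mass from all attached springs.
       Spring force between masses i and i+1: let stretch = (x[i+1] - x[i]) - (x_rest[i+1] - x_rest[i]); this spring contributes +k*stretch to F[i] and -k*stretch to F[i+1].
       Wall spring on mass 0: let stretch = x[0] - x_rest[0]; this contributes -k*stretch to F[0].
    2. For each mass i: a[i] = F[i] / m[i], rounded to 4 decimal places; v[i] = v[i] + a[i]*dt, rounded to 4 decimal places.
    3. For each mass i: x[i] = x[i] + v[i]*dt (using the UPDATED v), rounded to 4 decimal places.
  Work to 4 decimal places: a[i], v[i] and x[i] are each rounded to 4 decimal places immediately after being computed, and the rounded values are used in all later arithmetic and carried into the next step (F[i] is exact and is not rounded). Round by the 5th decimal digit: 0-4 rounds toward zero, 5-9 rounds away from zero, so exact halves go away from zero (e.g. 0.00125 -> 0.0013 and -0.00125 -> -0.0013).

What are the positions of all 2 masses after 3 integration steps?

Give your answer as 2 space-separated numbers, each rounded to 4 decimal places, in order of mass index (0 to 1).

Answer: 3.2110 6.2813

Derivation:
Step 0: x=[2.0000 6.0000] v=[0.0000 0.0000]
Step 1: x=[2.2500 6.0000] v=[1.0000 0.0000]
Step 2: x=[2.6875 6.0625] v=[1.7500 0.2500]
Step 3: x=[3.2110 6.2813] v=[2.0938 0.8750]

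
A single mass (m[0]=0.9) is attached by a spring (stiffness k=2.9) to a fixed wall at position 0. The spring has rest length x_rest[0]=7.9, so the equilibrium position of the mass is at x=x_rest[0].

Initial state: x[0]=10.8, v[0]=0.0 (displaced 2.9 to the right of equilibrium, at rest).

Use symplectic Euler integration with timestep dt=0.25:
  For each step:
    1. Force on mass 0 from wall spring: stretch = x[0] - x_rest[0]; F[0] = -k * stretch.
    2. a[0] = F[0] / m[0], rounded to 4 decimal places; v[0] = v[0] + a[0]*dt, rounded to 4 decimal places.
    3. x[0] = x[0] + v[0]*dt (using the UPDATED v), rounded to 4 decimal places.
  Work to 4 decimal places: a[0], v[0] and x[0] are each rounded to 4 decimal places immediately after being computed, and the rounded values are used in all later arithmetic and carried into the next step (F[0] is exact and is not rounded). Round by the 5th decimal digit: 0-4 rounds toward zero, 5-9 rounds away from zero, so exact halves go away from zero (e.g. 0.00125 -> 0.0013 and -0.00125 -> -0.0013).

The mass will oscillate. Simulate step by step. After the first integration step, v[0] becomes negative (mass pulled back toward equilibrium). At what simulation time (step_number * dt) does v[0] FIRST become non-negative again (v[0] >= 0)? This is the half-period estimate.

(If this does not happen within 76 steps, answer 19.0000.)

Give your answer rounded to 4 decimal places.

Answer: 1.7500

Derivation:
Step 0: x=[10.8000] v=[0.0000]
Step 1: x=[10.2160] v=[-2.3361]
Step 2: x=[9.1656] v=[-4.2018]
Step 3: x=[7.8603] v=[-5.2213]
Step 4: x=[6.5630] v=[-5.1893]
Step 5: x=[5.5349] v=[-4.1123]
Step 6: x=[4.9831] v=[-2.2071]
Step 7: x=[5.0188] v=[0.1426]
First v>=0 after going negative at step 7, time=1.7500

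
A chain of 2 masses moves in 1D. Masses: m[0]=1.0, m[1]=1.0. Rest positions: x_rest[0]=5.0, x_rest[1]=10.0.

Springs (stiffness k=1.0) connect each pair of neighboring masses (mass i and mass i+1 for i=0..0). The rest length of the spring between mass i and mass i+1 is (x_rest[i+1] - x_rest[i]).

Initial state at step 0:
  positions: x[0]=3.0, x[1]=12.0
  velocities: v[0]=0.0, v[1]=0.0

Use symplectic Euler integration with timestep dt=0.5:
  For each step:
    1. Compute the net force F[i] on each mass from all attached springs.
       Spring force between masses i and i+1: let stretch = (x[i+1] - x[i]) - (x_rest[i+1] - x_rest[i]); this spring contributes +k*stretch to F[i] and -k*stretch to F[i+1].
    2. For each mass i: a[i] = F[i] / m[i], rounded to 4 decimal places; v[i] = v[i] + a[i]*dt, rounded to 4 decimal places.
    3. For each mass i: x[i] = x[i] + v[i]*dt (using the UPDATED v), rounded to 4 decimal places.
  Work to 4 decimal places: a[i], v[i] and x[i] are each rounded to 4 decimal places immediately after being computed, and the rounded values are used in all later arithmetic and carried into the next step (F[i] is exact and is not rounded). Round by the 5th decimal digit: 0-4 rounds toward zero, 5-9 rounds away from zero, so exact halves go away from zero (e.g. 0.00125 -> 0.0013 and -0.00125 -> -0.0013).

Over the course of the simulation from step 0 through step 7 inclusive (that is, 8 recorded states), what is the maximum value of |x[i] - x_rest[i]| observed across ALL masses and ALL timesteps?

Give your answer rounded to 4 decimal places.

Answer: 2.1250

Derivation:
Step 0: x=[3.0000 12.0000] v=[0.0000 0.0000]
Step 1: x=[4.0000 11.0000] v=[2.0000 -2.0000]
Step 2: x=[5.5000 9.5000] v=[3.0000 -3.0000]
Step 3: x=[6.7500 8.2500] v=[2.5000 -2.5000]
Step 4: x=[7.1250 7.8750] v=[0.7500 -0.7500]
Step 5: x=[6.4375 8.5625] v=[-1.3750 1.3750]
Step 6: x=[5.0313 9.9688] v=[-2.8125 2.8125]
Step 7: x=[3.6094 11.3907] v=[-2.8438 2.8438]
Max displacement = 2.1250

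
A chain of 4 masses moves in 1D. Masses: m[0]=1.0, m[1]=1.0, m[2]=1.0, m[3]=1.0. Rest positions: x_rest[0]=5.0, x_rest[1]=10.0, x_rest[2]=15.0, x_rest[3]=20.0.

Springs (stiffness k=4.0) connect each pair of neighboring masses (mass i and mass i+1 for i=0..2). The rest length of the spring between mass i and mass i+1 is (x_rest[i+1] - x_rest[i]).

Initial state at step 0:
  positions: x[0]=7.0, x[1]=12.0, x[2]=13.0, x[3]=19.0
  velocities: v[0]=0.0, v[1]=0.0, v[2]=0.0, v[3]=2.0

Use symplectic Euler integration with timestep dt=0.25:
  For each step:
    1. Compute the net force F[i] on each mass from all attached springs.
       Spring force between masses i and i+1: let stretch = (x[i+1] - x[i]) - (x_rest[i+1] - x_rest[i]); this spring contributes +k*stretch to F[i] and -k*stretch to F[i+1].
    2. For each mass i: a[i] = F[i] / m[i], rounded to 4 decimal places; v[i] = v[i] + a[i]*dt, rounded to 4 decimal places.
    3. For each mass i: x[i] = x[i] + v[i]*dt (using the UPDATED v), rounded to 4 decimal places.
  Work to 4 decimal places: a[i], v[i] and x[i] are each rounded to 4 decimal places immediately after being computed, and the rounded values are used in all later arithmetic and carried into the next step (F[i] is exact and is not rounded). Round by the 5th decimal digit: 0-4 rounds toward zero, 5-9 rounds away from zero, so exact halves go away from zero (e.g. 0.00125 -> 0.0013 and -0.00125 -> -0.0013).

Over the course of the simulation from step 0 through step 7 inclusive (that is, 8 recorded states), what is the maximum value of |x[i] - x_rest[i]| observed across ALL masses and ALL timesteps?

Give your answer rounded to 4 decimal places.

Step 0: x=[7.0000 12.0000 13.0000 19.0000] v=[0.0000 0.0000 0.0000 2.0000]
Step 1: x=[7.0000 11.0000 14.2500 19.2500] v=[0.0000 -4.0000 5.0000 1.0000]
Step 2: x=[6.7500 9.8125 15.9375 19.5000] v=[-1.0000 -4.7500 6.7500 1.0000]
Step 3: x=[6.0156 9.3906 16.9844 20.1094] v=[-2.9375 -1.6875 4.1875 2.4375]
Step 4: x=[4.8750 10.0234 16.9141 21.1875] v=[-4.5625 2.5313 -0.2813 4.3125]
Step 5: x=[3.7715 11.0918 16.1895 22.4473] v=[-4.4141 4.2736 -2.8986 5.0391]
Step 6: x=[3.2481 11.6046 15.7549 23.3926] v=[-2.0938 2.0510 -1.7385 3.7813]
Step 7: x=[3.5638 11.0658 16.1921 23.6785] v=[1.2627 -2.1552 1.7489 1.1436]
Max displacement = 3.6785

Answer: 3.6785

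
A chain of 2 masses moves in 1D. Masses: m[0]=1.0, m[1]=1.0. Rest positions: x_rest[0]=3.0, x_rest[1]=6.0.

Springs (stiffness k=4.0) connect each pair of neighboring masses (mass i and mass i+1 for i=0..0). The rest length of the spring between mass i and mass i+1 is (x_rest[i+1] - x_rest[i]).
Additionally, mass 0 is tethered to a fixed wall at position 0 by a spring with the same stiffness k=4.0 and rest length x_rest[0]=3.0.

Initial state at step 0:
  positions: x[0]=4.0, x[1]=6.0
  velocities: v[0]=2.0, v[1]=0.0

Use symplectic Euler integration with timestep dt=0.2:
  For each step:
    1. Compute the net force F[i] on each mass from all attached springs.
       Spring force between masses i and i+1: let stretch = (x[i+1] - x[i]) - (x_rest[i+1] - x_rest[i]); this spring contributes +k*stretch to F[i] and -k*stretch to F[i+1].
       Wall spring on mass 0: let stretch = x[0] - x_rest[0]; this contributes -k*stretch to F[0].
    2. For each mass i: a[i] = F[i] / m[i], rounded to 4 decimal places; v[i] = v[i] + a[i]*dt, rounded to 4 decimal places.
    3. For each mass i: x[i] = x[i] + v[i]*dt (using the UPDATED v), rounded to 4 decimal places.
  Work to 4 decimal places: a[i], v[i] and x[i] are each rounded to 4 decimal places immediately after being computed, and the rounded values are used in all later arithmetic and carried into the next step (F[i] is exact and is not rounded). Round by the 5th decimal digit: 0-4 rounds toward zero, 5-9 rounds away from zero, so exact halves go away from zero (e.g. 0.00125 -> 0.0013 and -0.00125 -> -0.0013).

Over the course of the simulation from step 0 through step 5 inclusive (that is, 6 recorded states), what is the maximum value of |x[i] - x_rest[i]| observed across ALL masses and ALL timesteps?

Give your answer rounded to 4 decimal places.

Step 0: x=[4.0000 6.0000] v=[2.0000 0.0000]
Step 1: x=[4.0800 6.1600] v=[0.4000 0.8000]
Step 2: x=[3.8400 6.4672] v=[-1.2000 1.5360]
Step 3: x=[3.4060 6.8340] v=[-2.1702 1.8342]
Step 4: x=[2.9755 7.1324] v=[-2.1526 1.4918]
Step 5: x=[2.7340 7.2457] v=[-1.2075 0.5663]
Max displacement = 1.2457

Answer: 1.2457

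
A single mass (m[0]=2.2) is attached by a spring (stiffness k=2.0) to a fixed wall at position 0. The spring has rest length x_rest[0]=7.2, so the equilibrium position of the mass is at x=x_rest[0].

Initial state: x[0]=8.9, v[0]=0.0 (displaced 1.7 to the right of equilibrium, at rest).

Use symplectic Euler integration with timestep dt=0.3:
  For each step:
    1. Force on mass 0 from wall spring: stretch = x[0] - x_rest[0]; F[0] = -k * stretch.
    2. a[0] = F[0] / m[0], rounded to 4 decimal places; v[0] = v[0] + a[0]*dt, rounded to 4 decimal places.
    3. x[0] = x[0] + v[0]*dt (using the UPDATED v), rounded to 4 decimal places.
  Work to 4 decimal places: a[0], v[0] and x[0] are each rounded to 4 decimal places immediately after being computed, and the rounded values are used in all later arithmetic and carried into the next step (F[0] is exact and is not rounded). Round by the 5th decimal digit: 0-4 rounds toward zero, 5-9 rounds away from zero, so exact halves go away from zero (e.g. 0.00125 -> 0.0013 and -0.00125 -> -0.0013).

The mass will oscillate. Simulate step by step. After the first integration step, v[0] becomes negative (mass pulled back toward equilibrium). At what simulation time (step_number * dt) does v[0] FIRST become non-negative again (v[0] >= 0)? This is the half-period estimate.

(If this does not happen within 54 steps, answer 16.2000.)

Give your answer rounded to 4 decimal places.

Step 0: x=[8.9000] v=[0.0000]
Step 1: x=[8.7609] v=[-0.4637]
Step 2: x=[8.4941] v=[-0.8894]
Step 3: x=[8.1214] v=[-1.2424]
Step 4: x=[7.6733] v=[-1.4937]
Step 5: x=[7.1865] v=[-1.6228]
Step 6: x=[6.7008] v=[-1.6191]
Step 7: x=[6.2559] v=[-1.4830]
Step 8: x=[5.8883] v=[-1.2255]
Step 9: x=[5.6280] v=[-0.8678]
Step 10: x=[5.4963] v=[-0.4391]
Step 11: x=[5.5040] v=[0.0255]
First v>=0 after going negative at step 11, time=3.3000

Answer: 3.3000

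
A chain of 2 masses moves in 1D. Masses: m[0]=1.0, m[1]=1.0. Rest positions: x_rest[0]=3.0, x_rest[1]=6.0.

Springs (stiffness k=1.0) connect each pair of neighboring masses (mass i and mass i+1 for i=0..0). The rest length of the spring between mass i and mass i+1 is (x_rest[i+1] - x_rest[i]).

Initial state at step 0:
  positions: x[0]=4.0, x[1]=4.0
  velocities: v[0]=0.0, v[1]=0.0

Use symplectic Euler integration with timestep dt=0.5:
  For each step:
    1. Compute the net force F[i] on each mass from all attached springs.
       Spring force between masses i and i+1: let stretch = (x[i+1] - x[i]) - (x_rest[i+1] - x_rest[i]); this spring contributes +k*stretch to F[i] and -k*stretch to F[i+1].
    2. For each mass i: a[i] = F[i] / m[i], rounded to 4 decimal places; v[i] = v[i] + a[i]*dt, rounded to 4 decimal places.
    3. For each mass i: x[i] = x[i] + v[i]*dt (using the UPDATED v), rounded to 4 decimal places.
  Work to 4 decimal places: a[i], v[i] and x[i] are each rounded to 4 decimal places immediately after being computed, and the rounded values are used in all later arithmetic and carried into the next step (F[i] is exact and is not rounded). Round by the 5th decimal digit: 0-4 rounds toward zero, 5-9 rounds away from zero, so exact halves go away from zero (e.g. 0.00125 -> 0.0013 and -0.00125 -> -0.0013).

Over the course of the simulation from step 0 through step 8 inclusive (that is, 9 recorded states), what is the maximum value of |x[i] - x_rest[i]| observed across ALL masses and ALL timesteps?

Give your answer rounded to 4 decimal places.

Step 0: x=[4.0000 4.0000] v=[0.0000 0.0000]
Step 1: x=[3.2500 4.7500] v=[-1.5000 1.5000]
Step 2: x=[2.1250 5.8750] v=[-2.2500 2.2500]
Step 3: x=[1.1875 6.8125] v=[-1.8750 1.8750]
Step 4: x=[0.9063 7.0938] v=[-0.5625 0.5625]
Step 5: x=[1.4220 6.5782] v=[1.0313 -1.0313]
Step 6: x=[2.4767 5.5235] v=[2.1094 -2.1094]
Step 7: x=[3.5431 4.4571] v=[2.1328 -2.1328]
Step 8: x=[4.0880 3.9122] v=[1.0898 -1.0898]
Max displacement = 2.0937

Answer: 2.0937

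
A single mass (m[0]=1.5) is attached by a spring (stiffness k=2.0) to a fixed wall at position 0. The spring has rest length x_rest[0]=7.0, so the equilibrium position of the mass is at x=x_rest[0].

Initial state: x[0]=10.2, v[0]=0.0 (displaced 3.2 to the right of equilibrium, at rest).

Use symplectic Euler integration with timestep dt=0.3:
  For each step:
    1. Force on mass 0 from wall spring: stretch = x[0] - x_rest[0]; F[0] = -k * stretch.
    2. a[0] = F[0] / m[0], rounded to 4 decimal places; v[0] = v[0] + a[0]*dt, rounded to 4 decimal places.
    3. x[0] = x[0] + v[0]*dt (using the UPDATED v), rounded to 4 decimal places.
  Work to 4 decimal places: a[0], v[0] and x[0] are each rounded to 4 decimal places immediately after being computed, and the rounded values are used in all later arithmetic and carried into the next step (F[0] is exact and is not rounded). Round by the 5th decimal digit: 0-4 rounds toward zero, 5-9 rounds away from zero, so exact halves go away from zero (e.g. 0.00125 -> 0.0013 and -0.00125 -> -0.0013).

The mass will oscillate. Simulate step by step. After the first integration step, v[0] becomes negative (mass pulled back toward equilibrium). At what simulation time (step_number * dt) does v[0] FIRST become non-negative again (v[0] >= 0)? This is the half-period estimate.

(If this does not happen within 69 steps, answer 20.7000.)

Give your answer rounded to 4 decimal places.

Answer: 3.0000

Derivation:
Step 0: x=[10.2000] v=[0.0000]
Step 1: x=[9.8160] v=[-1.2800]
Step 2: x=[9.0941] v=[-2.4064]
Step 3: x=[8.1209] v=[-3.2440]
Step 4: x=[7.0132] v=[-3.6924]
Step 5: x=[5.9039] v=[-3.6977]
Step 6: x=[4.9261] v=[-3.2593]
Step 7: x=[4.1972] v=[-2.4297]
Step 8: x=[3.8046] v=[-1.3086]
Step 9: x=[3.7955] v=[-0.0305]
Step 10: x=[4.1709] v=[1.2513]
First v>=0 after going negative at step 10, time=3.0000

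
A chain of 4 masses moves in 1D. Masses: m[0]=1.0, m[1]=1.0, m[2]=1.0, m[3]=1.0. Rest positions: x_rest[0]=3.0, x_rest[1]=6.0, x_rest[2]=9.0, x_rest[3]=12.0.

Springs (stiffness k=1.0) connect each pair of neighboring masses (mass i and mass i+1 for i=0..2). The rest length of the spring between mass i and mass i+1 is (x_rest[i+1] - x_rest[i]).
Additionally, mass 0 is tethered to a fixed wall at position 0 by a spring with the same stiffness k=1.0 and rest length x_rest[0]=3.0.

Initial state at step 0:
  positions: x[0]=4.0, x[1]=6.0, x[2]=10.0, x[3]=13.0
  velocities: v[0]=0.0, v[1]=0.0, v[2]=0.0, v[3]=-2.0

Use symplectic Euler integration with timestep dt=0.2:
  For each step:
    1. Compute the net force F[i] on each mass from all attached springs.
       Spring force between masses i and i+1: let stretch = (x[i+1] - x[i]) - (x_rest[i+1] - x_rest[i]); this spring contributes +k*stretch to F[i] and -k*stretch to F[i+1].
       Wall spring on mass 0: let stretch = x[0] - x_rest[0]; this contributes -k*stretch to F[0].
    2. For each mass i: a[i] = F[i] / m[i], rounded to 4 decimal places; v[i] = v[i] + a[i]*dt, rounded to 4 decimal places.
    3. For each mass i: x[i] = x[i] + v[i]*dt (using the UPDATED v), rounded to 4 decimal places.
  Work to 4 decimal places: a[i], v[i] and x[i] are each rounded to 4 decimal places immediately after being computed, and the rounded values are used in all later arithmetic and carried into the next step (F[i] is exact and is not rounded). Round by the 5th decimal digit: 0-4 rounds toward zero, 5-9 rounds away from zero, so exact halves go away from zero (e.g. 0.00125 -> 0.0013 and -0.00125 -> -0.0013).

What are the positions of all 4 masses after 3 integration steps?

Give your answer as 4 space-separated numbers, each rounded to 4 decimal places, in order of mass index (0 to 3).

Answer: 3.5668 6.4249 9.7289 11.8550

Derivation:
Step 0: x=[4.0000 6.0000 10.0000 13.0000] v=[0.0000 0.0000 0.0000 -2.0000]
Step 1: x=[3.9200 6.0800 9.9600 12.6000] v=[-0.4000 0.4000 -0.2000 -2.0000]
Step 2: x=[3.7696 6.2288 9.8704 12.2144] v=[-0.7520 0.7440 -0.4480 -1.9280]
Step 3: x=[3.5668 6.4249 9.7289 11.8550] v=[-1.0141 0.9805 -0.7075 -1.7968]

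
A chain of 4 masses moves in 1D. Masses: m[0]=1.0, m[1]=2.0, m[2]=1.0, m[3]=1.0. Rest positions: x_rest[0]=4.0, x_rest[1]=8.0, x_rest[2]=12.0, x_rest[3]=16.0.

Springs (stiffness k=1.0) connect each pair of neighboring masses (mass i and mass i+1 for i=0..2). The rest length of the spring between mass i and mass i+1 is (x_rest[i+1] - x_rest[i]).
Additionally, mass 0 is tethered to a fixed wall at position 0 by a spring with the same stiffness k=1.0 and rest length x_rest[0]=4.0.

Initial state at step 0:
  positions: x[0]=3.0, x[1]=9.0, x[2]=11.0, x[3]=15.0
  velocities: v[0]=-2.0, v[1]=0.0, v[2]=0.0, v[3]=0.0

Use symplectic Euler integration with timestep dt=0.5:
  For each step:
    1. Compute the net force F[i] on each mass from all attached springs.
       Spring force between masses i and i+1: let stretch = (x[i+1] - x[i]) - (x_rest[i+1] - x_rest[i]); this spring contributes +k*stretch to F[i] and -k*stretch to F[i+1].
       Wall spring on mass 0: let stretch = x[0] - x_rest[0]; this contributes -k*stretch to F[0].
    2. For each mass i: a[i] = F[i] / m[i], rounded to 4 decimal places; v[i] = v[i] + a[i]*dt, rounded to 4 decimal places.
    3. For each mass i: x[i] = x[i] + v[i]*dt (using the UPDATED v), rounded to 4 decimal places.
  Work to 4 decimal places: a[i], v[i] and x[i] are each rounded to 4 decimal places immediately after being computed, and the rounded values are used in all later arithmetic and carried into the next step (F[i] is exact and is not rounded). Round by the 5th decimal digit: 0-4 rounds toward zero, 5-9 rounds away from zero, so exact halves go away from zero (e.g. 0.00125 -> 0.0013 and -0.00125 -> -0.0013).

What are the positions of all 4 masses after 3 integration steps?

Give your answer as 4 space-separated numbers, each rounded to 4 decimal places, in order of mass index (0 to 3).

Step 0: x=[3.0000 9.0000 11.0000 15.0000] v=[-2.0000 0.0000 0.0000 0.0000]
Step 1: x=[2.7500 8.5000 11.5000 15.0000] v=[-0.5000 -1.0000 1.0000 0.0000]
Step 2: x=[3.2500 7.6563 12.1250 15.1250] v=[1.0000 -1.6875 1.2500 0.2500]
Step 3: x=[4.0391 6.8204 12.3829 15.5000] v=[1.5782 -1.6719 0.5157 0.7500]

Answer: 4.0391 6.8204 12.3829 15.5000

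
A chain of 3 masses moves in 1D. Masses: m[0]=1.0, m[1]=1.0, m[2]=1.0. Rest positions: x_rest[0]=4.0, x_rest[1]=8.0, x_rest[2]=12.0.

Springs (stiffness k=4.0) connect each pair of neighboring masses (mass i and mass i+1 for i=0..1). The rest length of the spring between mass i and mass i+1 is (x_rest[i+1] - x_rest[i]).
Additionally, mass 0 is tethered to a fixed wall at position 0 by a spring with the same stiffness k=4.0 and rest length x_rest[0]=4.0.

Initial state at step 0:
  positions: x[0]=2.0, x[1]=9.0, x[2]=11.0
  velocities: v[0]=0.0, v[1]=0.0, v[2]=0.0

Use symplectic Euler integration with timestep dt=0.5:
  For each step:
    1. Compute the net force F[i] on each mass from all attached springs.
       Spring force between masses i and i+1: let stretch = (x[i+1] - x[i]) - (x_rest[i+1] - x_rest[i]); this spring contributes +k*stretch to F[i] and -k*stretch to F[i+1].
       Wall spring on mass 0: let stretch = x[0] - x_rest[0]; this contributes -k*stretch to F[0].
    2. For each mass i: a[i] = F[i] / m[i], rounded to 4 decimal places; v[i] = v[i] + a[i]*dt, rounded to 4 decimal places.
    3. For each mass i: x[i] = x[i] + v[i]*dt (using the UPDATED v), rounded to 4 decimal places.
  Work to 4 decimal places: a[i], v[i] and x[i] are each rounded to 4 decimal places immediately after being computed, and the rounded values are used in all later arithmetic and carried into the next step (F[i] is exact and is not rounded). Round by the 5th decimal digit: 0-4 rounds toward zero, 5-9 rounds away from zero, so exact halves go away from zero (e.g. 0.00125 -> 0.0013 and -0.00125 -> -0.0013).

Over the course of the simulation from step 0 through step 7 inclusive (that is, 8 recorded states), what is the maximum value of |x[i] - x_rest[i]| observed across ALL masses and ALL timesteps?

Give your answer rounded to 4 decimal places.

Answer: 4.0000

Derivation:
Step 0: x=[2.0000 9.0000 11.0000] v=[0.0000 0.0000 0.0000]
Step 1: x=[7.0000 4.0000 13.0000] v=[10.0000 -10.0000 4.0000]
Step 2: x=[2.0000 11.0000 10.0000] v=[-10.0000 14.0000 -6.0000]
Step 3: x=[4.0000 8.0000 12.0000] v=[4.0000 -6.0000 4.0000]
Step 4: x=[6.0000 5.0000 14.0000] v=[4.0000 -6.0000 4.0000]
Step 5: x=[1.0000 12.0000 11.0000] v=[-10.0000 14.0000 -6.0000]
Step 6: x=[6.0000 7.0000 13.0000] v=[10.0000 -10.0000 4.0000]
Step 7: x=[6.0000 7.0000 13.0000] v=[0.0000 0.0000 0.0000]
Max displacement = 4.0000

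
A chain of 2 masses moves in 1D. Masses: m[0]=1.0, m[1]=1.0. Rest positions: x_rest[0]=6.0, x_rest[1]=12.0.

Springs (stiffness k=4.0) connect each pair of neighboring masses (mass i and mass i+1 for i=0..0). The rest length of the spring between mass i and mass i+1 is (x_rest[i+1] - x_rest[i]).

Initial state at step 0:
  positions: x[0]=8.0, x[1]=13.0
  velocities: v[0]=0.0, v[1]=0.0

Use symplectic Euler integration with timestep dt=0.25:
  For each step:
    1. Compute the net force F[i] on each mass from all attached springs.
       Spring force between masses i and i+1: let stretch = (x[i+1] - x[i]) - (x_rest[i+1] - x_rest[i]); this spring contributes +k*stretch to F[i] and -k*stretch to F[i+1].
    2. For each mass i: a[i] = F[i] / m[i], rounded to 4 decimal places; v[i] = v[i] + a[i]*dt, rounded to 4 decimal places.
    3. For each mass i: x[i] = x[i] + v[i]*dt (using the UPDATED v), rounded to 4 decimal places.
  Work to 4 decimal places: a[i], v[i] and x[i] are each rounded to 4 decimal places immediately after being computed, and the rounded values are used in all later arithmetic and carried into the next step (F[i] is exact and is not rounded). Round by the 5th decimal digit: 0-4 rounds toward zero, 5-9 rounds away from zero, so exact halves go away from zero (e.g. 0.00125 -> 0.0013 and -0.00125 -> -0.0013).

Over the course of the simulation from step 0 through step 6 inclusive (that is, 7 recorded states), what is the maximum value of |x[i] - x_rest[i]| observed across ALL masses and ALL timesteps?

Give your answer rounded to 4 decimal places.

Step 0: x=[8.0000 13.0000] v=[0.0000 0.0000]
Step 1: x=[7.7500 13.2500] v=[-1.0000 1.0000]
Step 2: x=[7.3750 13.6250] v=[-1.5000 1.5000]
Step 3: x=[7.0625 13.9375] v=[-1.2500 1.2500]
Step 4: x=[6.9688 14.0313] v=[-0.3750 0.3750]
Step 5: x=[7.1407 13.8594] v=[0.6875 -0.6875]
Step 6: x=[7.4923 13.5079] v=[1.4062 -1.4062]
Max displacement = 2.0313

Answer: 2.0313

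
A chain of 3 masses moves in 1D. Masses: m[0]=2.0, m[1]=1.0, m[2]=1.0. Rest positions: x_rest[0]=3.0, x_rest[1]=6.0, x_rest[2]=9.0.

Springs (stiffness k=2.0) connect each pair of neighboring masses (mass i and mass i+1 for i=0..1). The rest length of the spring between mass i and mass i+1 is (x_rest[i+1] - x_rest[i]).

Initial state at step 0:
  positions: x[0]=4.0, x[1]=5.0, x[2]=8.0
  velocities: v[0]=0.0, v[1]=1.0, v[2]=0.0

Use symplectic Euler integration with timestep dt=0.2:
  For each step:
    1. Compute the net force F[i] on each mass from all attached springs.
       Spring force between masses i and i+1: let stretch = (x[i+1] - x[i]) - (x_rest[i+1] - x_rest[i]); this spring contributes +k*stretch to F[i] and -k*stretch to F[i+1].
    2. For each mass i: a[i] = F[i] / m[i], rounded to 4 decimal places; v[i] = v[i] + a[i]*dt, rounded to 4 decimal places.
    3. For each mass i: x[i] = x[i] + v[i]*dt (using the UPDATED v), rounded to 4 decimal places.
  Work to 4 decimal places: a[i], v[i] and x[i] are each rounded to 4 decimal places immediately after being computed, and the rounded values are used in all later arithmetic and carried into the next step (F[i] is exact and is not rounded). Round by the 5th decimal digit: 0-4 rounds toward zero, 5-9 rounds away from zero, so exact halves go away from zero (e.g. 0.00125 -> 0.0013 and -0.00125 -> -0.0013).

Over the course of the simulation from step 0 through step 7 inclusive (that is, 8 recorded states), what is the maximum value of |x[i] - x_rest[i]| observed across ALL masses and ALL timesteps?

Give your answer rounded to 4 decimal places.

Answer: 1.0571

Derivation:
Step 0: x=[4.0000 5.0000 8.0000] v=[0.0000 1.0000 0.0000]
Step 1: x=[3.9200 5.3600 8.0000] v=[-0.4000 1.8000 0.0000]
Step 2: x=[3.7776 5.8160 8.0288] v=[-0.7120 2.2800 0.1440]
Step 3: x=[3.5967 6.2860 8.1206] v=[-0.9043 2.3498 0.4589]
Step 4: x=[3.4034 6.6876 8.3056] v=[-0.9664 2.0079 0.9251]
Step 5: x=[3.2215 6.9559 8.6012] v=[-0.9096 1.3414 1.4779]
Step 6: x=[3.0690 7.0571 9.0052] v=[-0.7627 0.5058 2.0198]
Step 7: x=[2.9560 6.9951 9.4933] v=[-0.5651 -0.3102 2.4406]
Max displacement = 1.0571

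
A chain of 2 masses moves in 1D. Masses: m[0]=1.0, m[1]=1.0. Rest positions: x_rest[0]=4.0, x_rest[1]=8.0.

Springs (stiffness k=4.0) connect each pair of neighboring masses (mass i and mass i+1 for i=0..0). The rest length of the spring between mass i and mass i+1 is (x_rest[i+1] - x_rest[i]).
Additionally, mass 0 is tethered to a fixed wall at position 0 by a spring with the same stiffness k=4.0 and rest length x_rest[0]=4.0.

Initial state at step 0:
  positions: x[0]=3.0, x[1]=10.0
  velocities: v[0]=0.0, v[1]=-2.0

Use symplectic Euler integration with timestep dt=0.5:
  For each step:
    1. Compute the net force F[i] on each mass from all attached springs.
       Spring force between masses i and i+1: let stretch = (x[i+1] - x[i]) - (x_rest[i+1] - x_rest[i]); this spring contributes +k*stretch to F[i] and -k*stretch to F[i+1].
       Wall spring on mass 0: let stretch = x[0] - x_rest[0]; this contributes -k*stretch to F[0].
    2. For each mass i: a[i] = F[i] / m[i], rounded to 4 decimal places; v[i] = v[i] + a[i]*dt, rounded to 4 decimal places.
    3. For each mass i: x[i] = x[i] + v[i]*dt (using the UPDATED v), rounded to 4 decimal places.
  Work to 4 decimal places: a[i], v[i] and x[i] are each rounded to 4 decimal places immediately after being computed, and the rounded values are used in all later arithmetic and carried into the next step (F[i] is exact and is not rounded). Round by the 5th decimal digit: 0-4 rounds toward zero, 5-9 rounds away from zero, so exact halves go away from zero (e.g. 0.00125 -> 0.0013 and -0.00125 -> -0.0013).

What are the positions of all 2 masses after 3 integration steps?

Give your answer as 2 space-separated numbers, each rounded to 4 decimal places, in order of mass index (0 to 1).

Step 0: x=[3.0000 10.0000] v=[0.0000 -2.0000]
Step 1: x=[7.0000 6.0000] v=[8.0000 -8.0000]
Step 2: x=[3.0000 7.0000] v=[-8.0000 2.0000]
Step 3: x=[0.0000 8.0000] v=[-6.0000 2.0000]

Answer: 0.0000 8.0000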